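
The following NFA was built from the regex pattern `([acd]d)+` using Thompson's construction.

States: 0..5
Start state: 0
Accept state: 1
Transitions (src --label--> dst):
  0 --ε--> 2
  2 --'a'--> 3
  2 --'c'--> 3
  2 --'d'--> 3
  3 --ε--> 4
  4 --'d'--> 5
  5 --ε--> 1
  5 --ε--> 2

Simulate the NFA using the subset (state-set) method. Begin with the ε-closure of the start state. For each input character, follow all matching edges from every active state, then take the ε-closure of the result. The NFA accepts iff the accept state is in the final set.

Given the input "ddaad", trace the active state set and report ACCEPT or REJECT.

start: ε-closure({0}) = {0,2}
'd' @ 1: {3,4}
'd' @ 2: {1,2,5}  ✓accept
'a' @ 3: {3,4}
'a' @ 4: {}  — dead — no transitions
rest 'd' ignored (set empty)
end set {} — state 1 not in

Answer: REJECT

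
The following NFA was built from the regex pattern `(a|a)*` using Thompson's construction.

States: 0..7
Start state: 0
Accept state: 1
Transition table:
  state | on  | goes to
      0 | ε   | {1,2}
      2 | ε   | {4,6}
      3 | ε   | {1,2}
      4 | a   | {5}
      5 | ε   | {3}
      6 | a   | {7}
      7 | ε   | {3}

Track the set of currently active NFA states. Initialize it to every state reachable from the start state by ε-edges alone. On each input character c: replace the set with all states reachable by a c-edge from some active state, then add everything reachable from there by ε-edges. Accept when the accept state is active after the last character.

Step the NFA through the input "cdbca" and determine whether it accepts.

initial (ε-close {0}): {0,1,2,4,6}
'c' @ 1: {}  — state set empty
rest 'dbca' ignored (set empty)
final: {}; accept 1 not in set

Answer: REJECT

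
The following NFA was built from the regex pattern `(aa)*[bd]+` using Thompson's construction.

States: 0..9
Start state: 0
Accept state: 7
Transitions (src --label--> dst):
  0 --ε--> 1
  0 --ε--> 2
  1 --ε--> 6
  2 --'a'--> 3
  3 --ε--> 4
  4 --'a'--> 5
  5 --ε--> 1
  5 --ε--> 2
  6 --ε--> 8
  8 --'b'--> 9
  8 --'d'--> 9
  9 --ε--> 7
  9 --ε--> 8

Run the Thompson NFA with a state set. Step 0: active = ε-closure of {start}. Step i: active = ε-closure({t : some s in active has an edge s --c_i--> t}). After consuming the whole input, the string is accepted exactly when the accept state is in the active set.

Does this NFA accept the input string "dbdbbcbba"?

initial (ε-close {0}): {0,1,2,6,8}
'd' @ 1: {7,8,9}  (accept∈set)
'b' @ 2: {7,8,9}  (accept∈set)
'd' @ 3: {7,8,9}  (accept∈set)
'b' @ 4: {7,8,9}  (accept∈set)
'b' @ 5: {7,8,9}  (accept∈set)
'c' @ 6: {}  — dead — no transitions
rest 'bba' ignored (set empty)
final: {}; accept 7 not in set

Answer: REJECT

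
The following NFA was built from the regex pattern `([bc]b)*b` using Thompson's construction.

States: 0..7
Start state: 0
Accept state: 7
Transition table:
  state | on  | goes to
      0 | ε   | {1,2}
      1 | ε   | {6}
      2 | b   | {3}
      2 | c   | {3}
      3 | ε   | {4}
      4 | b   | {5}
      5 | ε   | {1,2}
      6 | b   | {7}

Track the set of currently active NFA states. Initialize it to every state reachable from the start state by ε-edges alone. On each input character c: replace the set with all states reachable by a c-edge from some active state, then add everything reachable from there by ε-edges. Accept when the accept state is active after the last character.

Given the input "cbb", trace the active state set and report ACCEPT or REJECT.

initial (ε-close {0}): {0,1,2,6}
'c' @ 1: {3,4}
'b' @ 2: {1,2,5,6}
'b' @ 3: {3,4,7}  ✓accept
after full input: {3,4,7}  (accept=7 in)

Answer: ACCEPT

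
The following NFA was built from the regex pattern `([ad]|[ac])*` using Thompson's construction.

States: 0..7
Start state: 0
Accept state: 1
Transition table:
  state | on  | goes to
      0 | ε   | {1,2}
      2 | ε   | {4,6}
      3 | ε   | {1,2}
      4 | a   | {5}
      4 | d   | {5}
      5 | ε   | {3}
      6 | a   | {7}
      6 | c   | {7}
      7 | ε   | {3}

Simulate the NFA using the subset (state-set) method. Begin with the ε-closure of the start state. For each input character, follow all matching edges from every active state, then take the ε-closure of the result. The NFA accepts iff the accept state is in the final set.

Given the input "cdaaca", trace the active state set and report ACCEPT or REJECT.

Answer: ACCEPT

Trace:
S₀ = ε-closure({0}) = {0,1,2,4,6}
'c' @ 1: {1,2,3,4,6,7}  ✓accept
'd' @ 2: {1,2,3,4,5,6}  ✓accept
'a' @ 3: {1,2,3,4,5,6,7}  ✓accept
'a' @ 4: {1,2,3,4,5,6,7}  ✓accept
'c' @ 5: {1,2,3,4,6,7}  ✓accept
'a' @ 6: {1,2,3,4,5,6,7}  ✓accept
end set {1,2,3,4,5,6,7} — state 1 in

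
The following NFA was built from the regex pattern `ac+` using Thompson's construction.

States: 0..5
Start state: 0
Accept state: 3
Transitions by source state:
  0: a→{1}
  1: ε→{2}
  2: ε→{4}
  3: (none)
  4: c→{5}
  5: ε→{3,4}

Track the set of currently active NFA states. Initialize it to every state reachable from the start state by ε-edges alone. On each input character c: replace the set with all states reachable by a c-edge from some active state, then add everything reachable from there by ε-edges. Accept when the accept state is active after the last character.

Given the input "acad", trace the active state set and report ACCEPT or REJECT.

Answer: REJECT

Derivation:
initial (ε-close {0}): {0}
'a' @ 1: {1,2,4}
'c' @ 2: {3,4,5}  (accept∈set)
'a' @ 3: {}  — no active states
rest 'd' ignored (set empty)
end set {} — state 3 not in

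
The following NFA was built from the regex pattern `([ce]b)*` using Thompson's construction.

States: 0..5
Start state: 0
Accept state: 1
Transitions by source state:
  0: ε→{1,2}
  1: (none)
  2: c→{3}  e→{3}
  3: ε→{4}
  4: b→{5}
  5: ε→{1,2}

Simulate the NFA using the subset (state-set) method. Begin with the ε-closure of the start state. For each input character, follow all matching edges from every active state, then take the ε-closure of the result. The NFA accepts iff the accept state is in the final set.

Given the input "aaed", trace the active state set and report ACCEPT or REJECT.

start: ε-closure({0}) = {0,1,2}
'a' @ 1: {}  — dead — no transitions
rest 'aed' ignored (set empty)
end set {} — state 1 not in

Answer: REJECT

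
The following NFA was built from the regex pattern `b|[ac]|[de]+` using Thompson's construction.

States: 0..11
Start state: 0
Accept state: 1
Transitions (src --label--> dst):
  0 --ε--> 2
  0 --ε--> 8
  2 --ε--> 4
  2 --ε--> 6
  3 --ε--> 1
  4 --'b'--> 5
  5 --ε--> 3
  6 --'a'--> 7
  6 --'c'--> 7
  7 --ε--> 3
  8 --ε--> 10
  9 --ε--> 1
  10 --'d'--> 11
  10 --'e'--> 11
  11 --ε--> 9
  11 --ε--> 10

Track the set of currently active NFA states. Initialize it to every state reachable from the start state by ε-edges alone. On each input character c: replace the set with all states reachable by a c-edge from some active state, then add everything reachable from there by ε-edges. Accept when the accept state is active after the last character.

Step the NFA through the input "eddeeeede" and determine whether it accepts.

initial (ε-close {0}): {0,2,4,6,8,10}
'e' @ 1: {1,9,10,11}  ✓accept
'd' @ 2: {1,9,10,11}  ✓accept
'd' @ 3: {1,9,10,11}  ✓accept
'e' @ 4: {1,9,10,11}  ✓accept
'e' @ 5: {1,9,10,11}  ✓accept
'e' @ 6: {1,9,10,11}  ✓accept
'e' @ 7: {1,9,10,11}  ✓accept
'd' @ 8: {1,9,10,11}  ✓accept
'e' @ 9: {1,9,10,11}  ✓accept
end set {1,9,10,11} — state 1 in

Answer: ACCEPT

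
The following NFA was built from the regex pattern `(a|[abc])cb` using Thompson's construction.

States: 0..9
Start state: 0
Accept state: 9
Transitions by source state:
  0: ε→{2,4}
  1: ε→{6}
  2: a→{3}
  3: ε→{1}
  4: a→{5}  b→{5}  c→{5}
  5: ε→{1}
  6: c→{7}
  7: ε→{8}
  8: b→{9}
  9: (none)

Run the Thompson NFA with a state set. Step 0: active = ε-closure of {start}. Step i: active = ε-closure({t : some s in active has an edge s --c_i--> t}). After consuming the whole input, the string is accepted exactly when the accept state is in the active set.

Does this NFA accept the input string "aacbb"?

Answer: REJECT

Steps:
S₀ = ε-closure({0}) = {0,2,4}
'a' @ 1: {1,3,5,6}
'a' @ 2: {}  — state set empty
rest 'cbb' ignored (set empty)
final: {}; accept 9 not in set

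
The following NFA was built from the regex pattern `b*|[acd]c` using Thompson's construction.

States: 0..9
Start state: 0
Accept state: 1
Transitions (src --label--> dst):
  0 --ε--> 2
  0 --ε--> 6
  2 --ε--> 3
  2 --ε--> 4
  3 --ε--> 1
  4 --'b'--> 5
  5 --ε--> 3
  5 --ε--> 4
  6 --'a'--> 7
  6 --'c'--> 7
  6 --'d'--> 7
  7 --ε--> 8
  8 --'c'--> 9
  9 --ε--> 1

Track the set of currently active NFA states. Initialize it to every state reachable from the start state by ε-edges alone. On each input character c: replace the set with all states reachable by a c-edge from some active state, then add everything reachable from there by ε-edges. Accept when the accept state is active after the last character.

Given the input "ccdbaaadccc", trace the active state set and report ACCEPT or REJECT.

S₀ = ε-closure({0}) = {0,1,2,3,4,6}
'c' @ 1: {7,8}
'c' @ 2: {1,9}  (accept∈set)
'd' @ 3: {}  — state set empty
rest 'baaadccc' ignored (set empty)
end set {} — state 1 not in

Answer: REJECT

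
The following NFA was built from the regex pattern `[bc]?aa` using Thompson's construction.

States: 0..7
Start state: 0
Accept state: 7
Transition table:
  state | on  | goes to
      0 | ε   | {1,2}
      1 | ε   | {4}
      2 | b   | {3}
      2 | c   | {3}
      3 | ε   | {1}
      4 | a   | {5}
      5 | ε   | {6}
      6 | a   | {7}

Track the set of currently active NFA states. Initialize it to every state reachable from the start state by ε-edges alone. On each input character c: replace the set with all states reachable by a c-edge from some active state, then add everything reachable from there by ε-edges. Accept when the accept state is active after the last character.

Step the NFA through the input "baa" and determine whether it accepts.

Answer: ACCEPT

Derivation:
start: ε-closure({0}) = {0,1,2,4}
'b' @ 1: {1,3,4}
'a' @ 2: {5,6}
'a' @ 3: {7}  [accepting]
final: {7}; accept 7 in set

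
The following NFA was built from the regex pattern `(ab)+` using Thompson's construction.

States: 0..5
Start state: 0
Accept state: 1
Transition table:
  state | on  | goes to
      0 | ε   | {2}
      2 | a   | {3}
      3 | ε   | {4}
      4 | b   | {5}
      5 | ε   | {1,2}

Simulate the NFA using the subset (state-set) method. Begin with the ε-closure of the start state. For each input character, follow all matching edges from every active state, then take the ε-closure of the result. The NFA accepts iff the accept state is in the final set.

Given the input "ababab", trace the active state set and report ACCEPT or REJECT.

Answer: ACCEPT

Derivation:
start: ε-closure({0}) = {0,2}
'a' @ 1: {3,4}
'b' @ 2: {1,2,5}  (accept∈set)
'a' @ 3: {3,4}
'b' @ 4: {1,2,5}  (accept∈set)
'a' @ 5: {3,4}
'b' @ 6: {1,2,5}  (accept∈set)
final: {1,2,5}; accept 1 in set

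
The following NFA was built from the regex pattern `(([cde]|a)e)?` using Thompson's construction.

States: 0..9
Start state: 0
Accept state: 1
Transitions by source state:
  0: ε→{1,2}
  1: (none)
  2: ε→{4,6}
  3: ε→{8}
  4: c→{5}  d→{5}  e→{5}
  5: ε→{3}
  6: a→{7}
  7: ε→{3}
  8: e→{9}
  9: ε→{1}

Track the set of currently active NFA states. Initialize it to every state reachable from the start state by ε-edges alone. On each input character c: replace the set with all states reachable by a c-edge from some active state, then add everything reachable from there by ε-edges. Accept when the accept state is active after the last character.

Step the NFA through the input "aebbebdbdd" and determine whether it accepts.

start: ε-closure({0}) = {0,1,2,4,6}
'a' @ 1: {3,7,8}
'e' @ 2: {1,9}  [accepting]
'b' @ 3: {}  — dead — no transitions
rest 'bebdbdd' ignored (set empty)
end set {} — state 1 not in

Answer: REJECT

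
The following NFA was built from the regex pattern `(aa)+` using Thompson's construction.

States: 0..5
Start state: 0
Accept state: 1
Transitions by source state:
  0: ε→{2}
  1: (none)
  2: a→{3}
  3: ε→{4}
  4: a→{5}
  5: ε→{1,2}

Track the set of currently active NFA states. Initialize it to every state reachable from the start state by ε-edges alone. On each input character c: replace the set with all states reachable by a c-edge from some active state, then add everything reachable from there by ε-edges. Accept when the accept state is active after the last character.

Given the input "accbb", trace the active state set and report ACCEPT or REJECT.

initial (ε-close {0}): {0,2}
'a' @ 1: {3,4}
'c' @ 2: {}  — state set empty
rest 'cbb' ignored (set empty)
after full input: {}  (accept=1 not in)

Answer: REJECT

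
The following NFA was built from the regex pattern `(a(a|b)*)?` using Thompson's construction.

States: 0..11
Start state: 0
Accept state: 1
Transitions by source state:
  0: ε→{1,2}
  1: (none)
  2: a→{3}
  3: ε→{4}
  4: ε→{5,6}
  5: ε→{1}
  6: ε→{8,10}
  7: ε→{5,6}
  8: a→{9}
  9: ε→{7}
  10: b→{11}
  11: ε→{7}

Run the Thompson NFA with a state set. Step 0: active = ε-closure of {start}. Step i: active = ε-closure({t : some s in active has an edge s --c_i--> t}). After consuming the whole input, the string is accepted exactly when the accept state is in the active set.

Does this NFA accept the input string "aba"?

S₀ = ε-closure({0}) = {0,1,2}
'a' @ 1: {1,3,4,5,6,8,10}  ✓accept
'b' @ 2: {1,5,6,7,8,10,11}  ✓accept
'a' @ 3: {1,5,6,7,8,9,10}  ✓accept
after full input: {1,5,6,7,8,9,10}  (accept=1 in)

Answer: ACCEPT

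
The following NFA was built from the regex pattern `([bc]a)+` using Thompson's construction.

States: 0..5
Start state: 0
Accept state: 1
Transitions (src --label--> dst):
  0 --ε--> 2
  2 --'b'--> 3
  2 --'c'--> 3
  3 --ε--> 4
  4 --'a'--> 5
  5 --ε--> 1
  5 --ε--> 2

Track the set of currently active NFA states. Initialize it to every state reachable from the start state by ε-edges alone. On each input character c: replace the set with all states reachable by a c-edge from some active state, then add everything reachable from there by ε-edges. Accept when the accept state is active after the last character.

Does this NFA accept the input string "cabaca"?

S₀ = ε-closure({0}) = {0,2}
'c' @ 1: {3,4}
'a' @ 2: {1,2,5}  (accept∈set)
'b' @ 3: {3,4}
'a' @ 4: {1,2,5}  (accept∈set)
'c' @ 5: {3,4}
'a' @ 6: {1,2,5}  (accept∈set)
end set {1,2,5} — state 1 in

Answer: ACCEPT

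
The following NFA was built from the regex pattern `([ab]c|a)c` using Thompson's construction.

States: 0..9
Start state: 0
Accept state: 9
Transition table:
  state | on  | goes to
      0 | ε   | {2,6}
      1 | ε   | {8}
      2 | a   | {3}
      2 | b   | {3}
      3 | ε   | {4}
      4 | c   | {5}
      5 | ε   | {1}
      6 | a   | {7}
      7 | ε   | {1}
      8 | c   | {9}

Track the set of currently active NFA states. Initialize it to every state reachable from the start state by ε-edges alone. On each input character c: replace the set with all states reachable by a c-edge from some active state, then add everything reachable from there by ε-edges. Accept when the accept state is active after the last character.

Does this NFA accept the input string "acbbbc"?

start: ε-closure({0}) = {0,2,6}
'a' @ 1: {1,3,4,7,8}
'c' @ 2: {1,5,8,9}  (accept∈set)
'b' @ 3: {}  — dead — no transitions
rest 'bbc' ignored (set empty)
final: {}; accept 9 not in set

Answer: REJECT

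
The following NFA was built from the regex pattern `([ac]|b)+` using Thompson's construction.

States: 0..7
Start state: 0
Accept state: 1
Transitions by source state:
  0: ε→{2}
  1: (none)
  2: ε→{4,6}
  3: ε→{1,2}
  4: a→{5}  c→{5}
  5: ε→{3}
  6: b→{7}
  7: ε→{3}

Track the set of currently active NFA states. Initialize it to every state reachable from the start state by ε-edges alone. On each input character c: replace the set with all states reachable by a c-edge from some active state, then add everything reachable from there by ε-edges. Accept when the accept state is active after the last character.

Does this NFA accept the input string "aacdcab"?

start: ε-closure({0}) = {0,2,4,6}
'a' @ 1: {1,2,3,4,5,6}  (accept∈set)
'a' @ 2: {1,2,3,4,5,6}  (accept∈set)
'c' @ 3: {1,2,3,4,5,6}  (accept∈set)
'd' @ 4: {}  — no active states
rest 'cab' ignored (set empty)
end set {} — state 1 not in

Answer: REJECT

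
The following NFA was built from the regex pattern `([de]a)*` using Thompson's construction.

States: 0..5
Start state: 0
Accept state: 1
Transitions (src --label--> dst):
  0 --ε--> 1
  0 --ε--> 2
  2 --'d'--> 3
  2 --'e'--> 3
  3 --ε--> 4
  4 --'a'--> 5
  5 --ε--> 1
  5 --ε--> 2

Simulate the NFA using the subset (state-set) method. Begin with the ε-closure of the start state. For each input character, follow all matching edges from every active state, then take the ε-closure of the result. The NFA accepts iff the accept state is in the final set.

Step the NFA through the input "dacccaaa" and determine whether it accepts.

S₀ = ε-closure({0}) = {0,1,2}
'd' @ 1: {3,4}
'a' @ 2: {1,2,5}  ✓accept
'c' @ 3: {}  — dead — no transitions
rest 'ccaaa' ignored (set empty)
end set {} — state 1 not in

Answer: REJECT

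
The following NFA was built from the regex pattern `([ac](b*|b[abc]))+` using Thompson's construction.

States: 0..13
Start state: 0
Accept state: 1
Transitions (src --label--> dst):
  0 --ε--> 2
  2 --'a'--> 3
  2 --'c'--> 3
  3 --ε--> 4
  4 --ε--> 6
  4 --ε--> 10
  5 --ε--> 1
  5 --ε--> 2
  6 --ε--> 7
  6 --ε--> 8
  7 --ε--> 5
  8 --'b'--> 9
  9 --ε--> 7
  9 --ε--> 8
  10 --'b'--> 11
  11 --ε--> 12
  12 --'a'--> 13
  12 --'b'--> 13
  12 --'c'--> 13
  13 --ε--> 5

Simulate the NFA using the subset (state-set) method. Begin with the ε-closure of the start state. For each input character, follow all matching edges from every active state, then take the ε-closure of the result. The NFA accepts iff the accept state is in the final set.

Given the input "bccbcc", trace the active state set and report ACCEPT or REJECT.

S₀ = ε-closure({0}) = {0,2}
'b' @ 1: {}  — no active states
rest 'ccbcc' ignored (set empty)
final: {}; accept 1 not in set

Answer: REJECT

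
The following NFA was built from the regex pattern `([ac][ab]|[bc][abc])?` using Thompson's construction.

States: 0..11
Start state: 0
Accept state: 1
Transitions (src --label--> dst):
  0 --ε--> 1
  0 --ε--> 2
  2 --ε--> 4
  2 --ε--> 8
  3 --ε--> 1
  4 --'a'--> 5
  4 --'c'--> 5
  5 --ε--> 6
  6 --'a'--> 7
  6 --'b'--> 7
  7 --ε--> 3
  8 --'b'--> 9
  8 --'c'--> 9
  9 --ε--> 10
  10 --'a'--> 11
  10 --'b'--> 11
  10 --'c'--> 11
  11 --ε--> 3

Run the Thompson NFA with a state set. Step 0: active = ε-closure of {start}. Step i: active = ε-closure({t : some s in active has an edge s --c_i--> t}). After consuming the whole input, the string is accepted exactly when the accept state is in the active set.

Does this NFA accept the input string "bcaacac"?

S₀ = ε-closure({0}) = {0,1,2,4,8}
'b' @ 1: {9,10}
'c' @ 2: {1,3,11}  ✓accept
'a' @ 3: {}  — dead — no transitions
rest 'acac' ignored (set empty)
final: {}; accept 1 not in set

Answer: REJECT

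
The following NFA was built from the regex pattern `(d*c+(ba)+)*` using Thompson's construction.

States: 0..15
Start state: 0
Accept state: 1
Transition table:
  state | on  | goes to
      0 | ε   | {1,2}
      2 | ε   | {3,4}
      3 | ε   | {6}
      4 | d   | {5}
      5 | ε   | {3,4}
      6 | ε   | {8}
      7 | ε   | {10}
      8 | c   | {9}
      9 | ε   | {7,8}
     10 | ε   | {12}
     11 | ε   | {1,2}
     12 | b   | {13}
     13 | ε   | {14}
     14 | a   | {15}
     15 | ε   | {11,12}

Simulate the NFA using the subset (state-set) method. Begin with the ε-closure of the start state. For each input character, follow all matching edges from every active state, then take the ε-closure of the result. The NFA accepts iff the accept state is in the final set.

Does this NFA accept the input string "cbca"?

start: ε-closure({0}) = {0,1,2,3,4,6,8}
'c' @ 1: {7,8,9,10,12}
'b' @ 2: {13,14}
'c' @ 3: {}  — no active states
rest 'a' ignored (set empty)
final: {}; accept 1 not in set

Answer: REJECT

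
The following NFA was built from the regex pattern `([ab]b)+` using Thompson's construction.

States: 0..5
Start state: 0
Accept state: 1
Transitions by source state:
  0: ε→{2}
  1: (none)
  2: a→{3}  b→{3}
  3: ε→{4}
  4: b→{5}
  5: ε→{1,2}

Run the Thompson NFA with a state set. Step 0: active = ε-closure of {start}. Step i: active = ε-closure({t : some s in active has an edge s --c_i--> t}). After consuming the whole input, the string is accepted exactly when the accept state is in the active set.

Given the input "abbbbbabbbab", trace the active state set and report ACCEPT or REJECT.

S₀ = ε-closure({0}) = {0,2}
'a' @ 1: {3,4}
'b' @ 2: {1,2,5}  [accepting]
'b' @ 3: {3,4}
'b' @ 4: {1,2,5}  [accepting]
'b' @ 5: {3,4}
'b' @ 6: {1,2,5}  [accepting]
'a' @ 7: {3,4}
'b' @ 8: {1,2,5}  [accepting]
'b' @ 9: {3,4}
'b' @ 10: {1,2,5}  [accepting]
'a' @ 11: {3,4}
'b' @ 12: {1,2,5}  [accepting]
after full input: {1,2,5}  (accept=1 in)

Answer: ACCEPT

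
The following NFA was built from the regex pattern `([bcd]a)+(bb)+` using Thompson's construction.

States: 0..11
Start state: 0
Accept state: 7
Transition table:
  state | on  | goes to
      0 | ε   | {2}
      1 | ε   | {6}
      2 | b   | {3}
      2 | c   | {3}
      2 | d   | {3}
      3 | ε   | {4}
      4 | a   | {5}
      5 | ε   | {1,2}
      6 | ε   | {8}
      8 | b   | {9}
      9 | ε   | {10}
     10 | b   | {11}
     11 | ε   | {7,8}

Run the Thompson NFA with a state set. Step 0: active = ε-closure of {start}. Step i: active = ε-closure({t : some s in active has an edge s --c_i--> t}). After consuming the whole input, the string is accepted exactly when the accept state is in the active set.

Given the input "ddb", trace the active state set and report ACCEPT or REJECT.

Answer: REJECT

Steps:
start: ε-closure({0}) = {0,2}
'd' @ 1: {3,4}
'd' @ 2: {}  — state set empty
rest 'b' ignored (set empty)
end set {} — state 7 not in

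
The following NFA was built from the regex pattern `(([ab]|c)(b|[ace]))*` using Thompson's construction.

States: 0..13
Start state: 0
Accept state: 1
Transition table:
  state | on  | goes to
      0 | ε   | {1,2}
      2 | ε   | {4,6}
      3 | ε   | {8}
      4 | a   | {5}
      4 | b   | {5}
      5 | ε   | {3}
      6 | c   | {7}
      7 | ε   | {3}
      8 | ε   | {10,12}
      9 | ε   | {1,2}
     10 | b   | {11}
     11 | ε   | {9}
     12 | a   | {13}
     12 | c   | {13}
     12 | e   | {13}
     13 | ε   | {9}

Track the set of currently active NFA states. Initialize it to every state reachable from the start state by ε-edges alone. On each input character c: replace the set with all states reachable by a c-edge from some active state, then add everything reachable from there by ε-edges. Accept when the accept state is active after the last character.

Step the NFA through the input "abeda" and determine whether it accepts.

initial (ε-close {0}): {0,1,2,4,6}
'a' @ 1: {3,5,8,10,12}
'b' @ 2: {1,2,4,6,9,11}  ✓accept
'e' @ 3: {}  — state set empty
rest 'da' ignored (set empty)
after full input: {}  (accept=1 not in)

Answer: REJECT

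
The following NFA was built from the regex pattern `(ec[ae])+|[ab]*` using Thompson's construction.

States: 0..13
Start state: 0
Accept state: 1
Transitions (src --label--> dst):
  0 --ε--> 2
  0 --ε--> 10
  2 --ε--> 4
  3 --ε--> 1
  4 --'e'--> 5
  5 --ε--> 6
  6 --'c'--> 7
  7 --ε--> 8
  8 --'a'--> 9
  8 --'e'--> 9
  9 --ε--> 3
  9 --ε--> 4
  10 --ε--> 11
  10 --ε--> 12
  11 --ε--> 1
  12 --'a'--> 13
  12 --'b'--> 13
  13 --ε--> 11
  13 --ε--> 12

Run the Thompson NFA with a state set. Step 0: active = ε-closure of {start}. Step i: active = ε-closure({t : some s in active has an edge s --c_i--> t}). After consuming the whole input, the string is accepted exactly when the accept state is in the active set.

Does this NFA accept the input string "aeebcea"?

initial (ε-close {0}): {0,1,2,4,10,11,12}
'a' @ 1: {1,11,12,13}  [accepting]
'e' @ 2: {}  — no active states
rest 'ebcea' ignored (set empty)
after full input: {}  (accept=1 not in)

Answer: REJECT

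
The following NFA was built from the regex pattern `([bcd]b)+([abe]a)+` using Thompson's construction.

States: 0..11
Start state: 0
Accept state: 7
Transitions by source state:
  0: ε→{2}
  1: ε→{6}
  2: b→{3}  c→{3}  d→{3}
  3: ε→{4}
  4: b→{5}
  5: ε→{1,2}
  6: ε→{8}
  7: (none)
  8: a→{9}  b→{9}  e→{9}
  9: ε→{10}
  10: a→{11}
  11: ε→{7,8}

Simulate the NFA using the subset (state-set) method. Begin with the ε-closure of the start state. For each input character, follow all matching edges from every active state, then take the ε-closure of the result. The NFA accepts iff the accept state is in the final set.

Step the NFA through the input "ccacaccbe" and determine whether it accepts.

Answer: REJECT

Trace:
start: ε-closure({0}) = {0,2}
'c' @ 1: {3,4}
'c' @ 2: {}  — no active states
rest 'acaccbe' ignored (set empty)
after full input: {}  (accept=7 not in)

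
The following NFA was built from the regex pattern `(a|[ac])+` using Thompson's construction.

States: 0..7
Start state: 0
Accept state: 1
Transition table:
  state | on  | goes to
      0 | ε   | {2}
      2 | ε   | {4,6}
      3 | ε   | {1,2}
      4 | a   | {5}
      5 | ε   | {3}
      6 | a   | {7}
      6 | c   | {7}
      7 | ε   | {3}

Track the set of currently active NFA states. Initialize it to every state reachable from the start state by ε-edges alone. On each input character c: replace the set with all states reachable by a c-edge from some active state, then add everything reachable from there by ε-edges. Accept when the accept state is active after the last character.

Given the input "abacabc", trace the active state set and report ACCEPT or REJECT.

Answer: REJECT

Steps:
start: ε-closure({0}) = {0,2,4,6}
'a' @ 1: {1,2,3,4,5,6,7}  ✓accept
'b' @ 2: {}  — no active states
rest 'acabc' ignored (set empty)
end set {} — state 1 not in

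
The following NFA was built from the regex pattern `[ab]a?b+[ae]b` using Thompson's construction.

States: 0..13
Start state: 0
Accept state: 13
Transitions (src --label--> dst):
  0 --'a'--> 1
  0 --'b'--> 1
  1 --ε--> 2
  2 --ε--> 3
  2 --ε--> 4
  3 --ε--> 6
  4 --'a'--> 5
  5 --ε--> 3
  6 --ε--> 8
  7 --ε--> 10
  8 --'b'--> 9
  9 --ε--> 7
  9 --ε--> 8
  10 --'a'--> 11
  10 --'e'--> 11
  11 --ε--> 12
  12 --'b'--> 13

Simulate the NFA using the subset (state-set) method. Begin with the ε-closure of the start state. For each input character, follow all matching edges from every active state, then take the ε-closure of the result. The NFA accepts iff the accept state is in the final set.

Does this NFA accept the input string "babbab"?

Answer: ACCEPT

Trace:
S₀ = ε-closure({0}) = {0}
'b' @ 1: {1,2,3,4,6,8}
'a' @ 2: {3,5,6,8}
'b' @ 3: {7,8,9,10}
'b' @ 4: {7,8,9,10}
'a' @ 5: {11,12}
'b' @ 6: {13}  (accept∈set)
final: {13}; accept 13 in set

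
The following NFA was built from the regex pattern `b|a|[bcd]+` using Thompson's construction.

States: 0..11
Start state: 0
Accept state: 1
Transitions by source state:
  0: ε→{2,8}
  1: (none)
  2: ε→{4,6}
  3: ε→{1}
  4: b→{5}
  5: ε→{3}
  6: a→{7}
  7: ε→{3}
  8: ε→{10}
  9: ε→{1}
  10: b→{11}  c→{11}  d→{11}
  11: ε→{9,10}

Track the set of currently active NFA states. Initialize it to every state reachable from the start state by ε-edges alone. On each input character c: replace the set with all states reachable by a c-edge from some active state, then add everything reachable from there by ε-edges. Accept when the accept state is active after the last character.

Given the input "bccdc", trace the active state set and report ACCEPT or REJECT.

Answer: ACCEPT

Derivation:
start: ε-closure({0}) = {0,2,4,6,8,10}
'b' @ 1: {1,3,5,9,10,11}  [accepting]
'c' @ 2: {1,9,10,11}  [accepting]
'c' @ 3: {1,9,10,11}  [accepting]
'd' @ 4: {1,9,10,11}  [accepting]
'c' @ 5: {1,9,10,11}  [accepting]
after full input: {1,9,10,11}  (accept=1 in)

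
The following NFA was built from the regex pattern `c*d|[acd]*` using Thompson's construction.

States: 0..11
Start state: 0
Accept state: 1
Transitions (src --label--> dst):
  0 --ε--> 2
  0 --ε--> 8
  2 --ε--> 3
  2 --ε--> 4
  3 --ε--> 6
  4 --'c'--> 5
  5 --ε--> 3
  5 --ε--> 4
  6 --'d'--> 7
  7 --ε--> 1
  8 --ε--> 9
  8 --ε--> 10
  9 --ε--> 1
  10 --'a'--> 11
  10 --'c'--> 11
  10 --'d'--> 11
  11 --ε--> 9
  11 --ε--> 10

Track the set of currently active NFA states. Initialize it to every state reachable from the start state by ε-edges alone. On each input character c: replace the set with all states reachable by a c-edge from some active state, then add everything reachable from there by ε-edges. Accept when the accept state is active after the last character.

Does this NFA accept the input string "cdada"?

start: ε-closure({0}) = {0,1,2,3,4,6,8,9,10}
'c' @ 1: {1,3,4,5,6,9,10,11}  [accepting]
'd' @ 2: {1,7,9,10,11}  [accepting]
'a' @ 3: {1,9,10,11}  [accepting]
'd' @ 4: {1,9,10,11}  [accepting]
'a' @ 5: {1,9,10,11}  [accepting]
end set {1,9,10,11} — state 1 in

Answer: ACCEPT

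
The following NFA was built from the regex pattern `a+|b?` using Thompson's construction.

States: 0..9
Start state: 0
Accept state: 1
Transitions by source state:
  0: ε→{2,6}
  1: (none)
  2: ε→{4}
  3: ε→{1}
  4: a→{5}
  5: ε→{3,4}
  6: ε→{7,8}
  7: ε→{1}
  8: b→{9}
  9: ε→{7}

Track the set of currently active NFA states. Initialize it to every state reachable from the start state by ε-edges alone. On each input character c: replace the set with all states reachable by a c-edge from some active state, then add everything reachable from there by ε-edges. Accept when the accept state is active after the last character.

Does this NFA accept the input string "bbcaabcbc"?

S₀ = ε-closure({0}) = {0,1,2,4,6,7,8}
'b' @ 1: {1,7,9}  ✓accept
'b' @ 2: {}  — state set empty
rest 'caabcbc' ignored (set empty)
end set {} — state 1 not in

Answer: REJECT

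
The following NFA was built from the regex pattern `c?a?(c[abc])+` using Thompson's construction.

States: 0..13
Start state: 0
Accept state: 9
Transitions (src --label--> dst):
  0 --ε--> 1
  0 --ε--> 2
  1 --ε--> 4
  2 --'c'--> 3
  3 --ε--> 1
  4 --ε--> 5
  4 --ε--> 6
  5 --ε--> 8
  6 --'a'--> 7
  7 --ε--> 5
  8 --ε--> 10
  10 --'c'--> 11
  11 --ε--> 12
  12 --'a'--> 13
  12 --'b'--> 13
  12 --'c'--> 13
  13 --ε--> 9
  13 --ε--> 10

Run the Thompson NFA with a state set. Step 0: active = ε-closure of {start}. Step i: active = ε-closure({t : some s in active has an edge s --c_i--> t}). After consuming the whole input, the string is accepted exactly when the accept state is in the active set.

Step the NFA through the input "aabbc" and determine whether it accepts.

Answer: REJECT

Trace:
start: ε-closure({0}) = {0,1,2,4,5,6,8,10}
'a' @ 1: {5,7,8,10}
'a' @ 2: {}  — dead — no transitions
rest 'bbc' ignored (set empty)
after full input: {}  (accept=9 not in)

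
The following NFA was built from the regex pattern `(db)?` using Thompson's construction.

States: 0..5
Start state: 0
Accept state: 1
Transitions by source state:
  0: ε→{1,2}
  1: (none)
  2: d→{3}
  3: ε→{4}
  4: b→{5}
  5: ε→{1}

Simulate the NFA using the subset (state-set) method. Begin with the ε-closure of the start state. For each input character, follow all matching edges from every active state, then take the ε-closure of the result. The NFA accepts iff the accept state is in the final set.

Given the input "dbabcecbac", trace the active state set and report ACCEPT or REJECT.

initial (ε-close {0}): {0,1,2}
'd' @ 1: {3,4}
'b' @ 2: {1,5}  (accept∈set)
'a' @ 3: {}  — dead — no transitions
rest 'bcecbac' ignored (set empty)
final: {}; accept 1 not in set

Answer: REJECT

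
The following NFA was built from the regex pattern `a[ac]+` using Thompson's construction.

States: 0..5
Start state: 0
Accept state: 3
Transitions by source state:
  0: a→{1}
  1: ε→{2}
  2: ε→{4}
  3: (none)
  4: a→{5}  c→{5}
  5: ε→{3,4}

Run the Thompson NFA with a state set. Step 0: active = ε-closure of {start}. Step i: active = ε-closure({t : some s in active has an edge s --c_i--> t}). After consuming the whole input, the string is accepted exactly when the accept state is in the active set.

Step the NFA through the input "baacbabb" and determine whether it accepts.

Answer: REJECT

Trace:
S₀ = ε-closure({0}) = {0}
'b' @ 1: {}  — dead — no transitions
rest 'aacbabb' ignored (set empty)
end set {} — state 3 not in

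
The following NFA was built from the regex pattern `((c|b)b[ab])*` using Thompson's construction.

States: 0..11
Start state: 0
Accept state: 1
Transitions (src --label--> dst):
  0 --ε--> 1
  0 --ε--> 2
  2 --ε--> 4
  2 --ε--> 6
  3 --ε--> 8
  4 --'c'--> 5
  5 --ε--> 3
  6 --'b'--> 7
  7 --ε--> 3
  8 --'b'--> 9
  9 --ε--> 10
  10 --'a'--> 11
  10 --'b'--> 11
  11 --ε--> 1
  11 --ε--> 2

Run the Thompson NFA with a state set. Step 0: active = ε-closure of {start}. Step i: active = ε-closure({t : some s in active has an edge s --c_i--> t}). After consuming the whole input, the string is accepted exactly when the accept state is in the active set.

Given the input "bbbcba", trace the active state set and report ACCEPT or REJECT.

initial (ε-close {0}): {0,1,2,4,6}
'b' @ 1: {3,7,8}
'b' @ 2: {9,10}
'b' @ 3: {1,2,4,6,11}  ✓accept
'c' @ 4: {3,5,8}
'b' @ 5: {9,10}
'a' @ 6: {1,2,4,6,11}  ✓accept
after full input: {1,2,4,6,11}  (accept=1 in)

Answer: ACCEPT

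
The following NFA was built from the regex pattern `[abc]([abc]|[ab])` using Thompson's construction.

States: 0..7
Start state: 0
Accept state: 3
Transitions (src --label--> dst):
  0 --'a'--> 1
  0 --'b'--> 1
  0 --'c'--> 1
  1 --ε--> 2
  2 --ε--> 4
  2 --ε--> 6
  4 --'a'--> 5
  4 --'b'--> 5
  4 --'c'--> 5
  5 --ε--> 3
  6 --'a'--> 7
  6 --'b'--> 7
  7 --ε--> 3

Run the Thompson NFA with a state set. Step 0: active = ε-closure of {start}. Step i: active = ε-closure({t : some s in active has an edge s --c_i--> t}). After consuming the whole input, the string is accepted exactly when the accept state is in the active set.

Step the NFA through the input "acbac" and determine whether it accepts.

start: ε-closure({0}) = {0}
'a' @ 1: {1,2,4,6}
'c' @ 2: {3,5}  ✓accept
'b' @ 3: {}  — no active states
rest 'ac' ignored (set empty)
end set {} — state 3 not in

Answer: REJECT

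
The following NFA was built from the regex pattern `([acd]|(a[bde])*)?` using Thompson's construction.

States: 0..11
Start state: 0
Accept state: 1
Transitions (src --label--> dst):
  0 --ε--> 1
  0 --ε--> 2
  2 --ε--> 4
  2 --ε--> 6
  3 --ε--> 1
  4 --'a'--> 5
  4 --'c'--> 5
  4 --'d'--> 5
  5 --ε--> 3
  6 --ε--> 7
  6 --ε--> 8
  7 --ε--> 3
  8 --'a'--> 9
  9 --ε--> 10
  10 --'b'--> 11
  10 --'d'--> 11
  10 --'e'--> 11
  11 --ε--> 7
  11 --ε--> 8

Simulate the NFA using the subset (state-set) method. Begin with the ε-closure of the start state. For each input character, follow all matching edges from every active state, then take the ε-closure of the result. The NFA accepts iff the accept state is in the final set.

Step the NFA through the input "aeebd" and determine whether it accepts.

start: ε-closure({0}) = {0,1,2,3,4,6,7,8}
'a' @ 1: {1,3,5,9,10}  ✓accept
'e' @ 2: {1,3,7,8,11}  ✓accept
'e' @ 3: {}  — state set empty
rest 'bd' ignored (set empty)
final: {}; accept 1 not in set

Answer: REJECT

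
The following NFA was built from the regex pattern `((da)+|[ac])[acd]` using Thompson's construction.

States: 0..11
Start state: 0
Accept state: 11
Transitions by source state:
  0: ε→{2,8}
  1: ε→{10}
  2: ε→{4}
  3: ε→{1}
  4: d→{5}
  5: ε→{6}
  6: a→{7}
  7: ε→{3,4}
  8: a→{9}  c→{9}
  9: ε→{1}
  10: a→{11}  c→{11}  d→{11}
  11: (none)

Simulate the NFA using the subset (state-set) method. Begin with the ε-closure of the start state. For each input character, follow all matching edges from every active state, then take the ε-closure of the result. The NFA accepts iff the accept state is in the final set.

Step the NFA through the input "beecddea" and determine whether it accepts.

Answer: REJECT

Derivation:
start: ε-closure({0}) = {0,2,4,8}
'b' @ 1: {}  — dead — no transitions
rest 'eecddea' ignored (set empty)
after full input: {}  (accept=11 not in)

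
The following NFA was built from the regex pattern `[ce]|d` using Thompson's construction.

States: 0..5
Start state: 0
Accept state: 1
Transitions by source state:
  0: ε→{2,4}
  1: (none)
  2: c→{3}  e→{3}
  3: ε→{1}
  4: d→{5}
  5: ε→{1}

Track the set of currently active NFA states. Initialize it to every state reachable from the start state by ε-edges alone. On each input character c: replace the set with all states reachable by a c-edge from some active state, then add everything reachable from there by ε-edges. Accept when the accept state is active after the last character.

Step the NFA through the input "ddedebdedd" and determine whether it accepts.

start: ε-closure({0}) = {0,2,4}
'd' @ 1: {1,5}  ✓accept
'd' @ 2: {}  — dead — no transitions
rest 'edebdedd' ignored (set empty)
final: {}; accept 1 not in set

Answer: REJECT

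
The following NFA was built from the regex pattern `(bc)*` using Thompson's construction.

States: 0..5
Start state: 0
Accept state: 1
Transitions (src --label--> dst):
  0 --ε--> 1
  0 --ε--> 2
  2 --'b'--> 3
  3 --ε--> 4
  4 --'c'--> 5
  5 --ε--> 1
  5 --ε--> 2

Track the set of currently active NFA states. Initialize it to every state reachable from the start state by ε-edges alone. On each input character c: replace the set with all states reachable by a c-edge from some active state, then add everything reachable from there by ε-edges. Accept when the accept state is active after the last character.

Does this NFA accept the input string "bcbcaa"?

Answer: REJECT

Steps:
start: ε-closure({0}) = {0,1,2}
'b' @ 1: {3,4}
'c' @ 2: {1,2,5}  (accept∈set)
'b' @ 3: {3,4}
'c' @ 4: {1,2,5}  (accept∈set)
'a' @ 5: {}  — state set empty
rest 'a' ignored (set empty)
after full input: {}  (accept=1 not in)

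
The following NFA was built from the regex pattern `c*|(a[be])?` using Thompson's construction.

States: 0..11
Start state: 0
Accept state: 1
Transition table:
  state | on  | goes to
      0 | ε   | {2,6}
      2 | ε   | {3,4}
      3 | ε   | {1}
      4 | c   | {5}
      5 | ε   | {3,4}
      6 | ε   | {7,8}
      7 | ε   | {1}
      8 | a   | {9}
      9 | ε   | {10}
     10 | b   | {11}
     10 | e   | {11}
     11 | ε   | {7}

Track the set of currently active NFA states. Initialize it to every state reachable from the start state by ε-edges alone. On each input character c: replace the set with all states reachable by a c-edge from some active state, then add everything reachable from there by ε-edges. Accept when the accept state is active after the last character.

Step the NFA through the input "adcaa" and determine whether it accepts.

start: ε-closure({0}) = {0,1,2,3,4,6,7,8}
'a' @ 1: {9,10}
'd' @ 2: {}  — state set empty
rest 'caa' ignored (set empty)
final: {}; accept 1 not in set

Answer: REJECT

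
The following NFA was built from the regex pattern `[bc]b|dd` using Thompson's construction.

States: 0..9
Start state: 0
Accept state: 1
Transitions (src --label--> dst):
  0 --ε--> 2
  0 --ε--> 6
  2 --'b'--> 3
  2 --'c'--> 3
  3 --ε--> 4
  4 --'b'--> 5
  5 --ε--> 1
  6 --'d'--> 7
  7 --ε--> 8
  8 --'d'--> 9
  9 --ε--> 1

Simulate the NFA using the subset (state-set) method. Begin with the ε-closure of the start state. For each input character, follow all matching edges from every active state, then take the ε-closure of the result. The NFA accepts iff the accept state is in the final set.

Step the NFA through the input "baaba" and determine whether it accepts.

Answer: REJECT

Steps:
initial (ε-close {0}): {0,2,6}
'b' @ 1: {3,4}
'a' @ 2: {}  — no active states
rest 'aba' ignored (set empty)
final: {}; accept 1 not in set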